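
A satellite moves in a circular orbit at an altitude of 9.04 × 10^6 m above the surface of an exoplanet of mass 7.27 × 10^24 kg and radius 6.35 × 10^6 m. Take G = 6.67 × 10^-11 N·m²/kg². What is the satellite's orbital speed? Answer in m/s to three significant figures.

Orbital radius r = R + h = 6.35 × 10^6 + 9.04 × 10^6 = 1.539 × 10^7 m.
Gravity supplies the centripetal force: G M m / r² = m v² / r, so v = √(GM/r).
v = √(6.67 × 10^-11 × 7.27 × 10^24 / 1.539 × 10^7) = √(3.151 × 10^7) = 5613 m/s.

5610 m/s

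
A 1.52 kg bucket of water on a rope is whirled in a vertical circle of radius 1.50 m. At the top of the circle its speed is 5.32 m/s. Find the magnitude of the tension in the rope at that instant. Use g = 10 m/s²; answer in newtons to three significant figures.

13.5 N

At the top, both T and the weight mg point inward (toward the centre), so T + mg = mv²/r.
T = m(v²/r − g) = 1.52 × ((5.32)²/1.50 − 10.0) = 1.52 × (18.87 − 10.0) = 1.52 × 8.868 = 13.48 N.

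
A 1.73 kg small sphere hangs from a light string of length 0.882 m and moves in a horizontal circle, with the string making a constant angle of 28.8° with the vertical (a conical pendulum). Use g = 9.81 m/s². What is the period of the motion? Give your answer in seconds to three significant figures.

r = L sinθ = 0.4249 m. From T sinθ = mω²r and T cosθ = mg: tanθ = ω²r/g, so ω² = g tanθ / r = g/(L cosθ).
ω = √(g/(L cosθ)) = √(9.81/(0.882 × 0.8763)) = √12.69 = 3.563 rad/s.
Period = 2π/ω = 1.764 s.

1.76 s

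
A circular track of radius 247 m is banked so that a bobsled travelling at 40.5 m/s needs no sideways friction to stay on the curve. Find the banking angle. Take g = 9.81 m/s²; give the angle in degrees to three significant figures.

With no friction, the horizontal component of the normal force provides the centripetal force: N sinθ = mv²/r, while N cosθ = mg vertically.
Dividing: tanθ = v²/(r g) = (40.5)²/(247 × 9.81) = 1640/2423 = 0.6769.
θ = arctan(0.6769) = 34.10°.

34.1°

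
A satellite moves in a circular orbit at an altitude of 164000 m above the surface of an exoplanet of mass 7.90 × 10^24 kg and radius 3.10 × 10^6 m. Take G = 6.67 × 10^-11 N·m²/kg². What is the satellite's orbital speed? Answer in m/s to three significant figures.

Orbital radius r = R + h = 3.10 × 10^6 + 164000 = 3.264 × 10^6 m.
Gravity supplies the centripetal force: G M m / r² = m v² / r, so v = √(GM/r).
v = √(6.67 × 10^-11 × 7.90 × 10^24 / 3.264 × 10^6) = √(1.614 × 10^8) = 12710 m/s.

12700 m/s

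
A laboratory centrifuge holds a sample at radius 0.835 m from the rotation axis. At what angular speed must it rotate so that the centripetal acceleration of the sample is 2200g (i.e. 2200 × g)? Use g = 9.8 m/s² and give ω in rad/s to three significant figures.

161 rad/s

Centripetal acceleration a_c = ω²r. Setting ω²r = 2200g:
ω = √(2200g / r) = √(2200 × 9.8 / 0.835) = √25820 = 160.7 rad/s.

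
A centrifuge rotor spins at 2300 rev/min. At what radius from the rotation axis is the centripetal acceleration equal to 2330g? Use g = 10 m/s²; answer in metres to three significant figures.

ω = 2300 rev/min × 2π/60 = 240.9 rad/s.
a_c = ω²r = 2330g ⇒ r = 2330 × 10.0 / (240.9)² = 23300/58010 = 0.4016 m.

0.402 m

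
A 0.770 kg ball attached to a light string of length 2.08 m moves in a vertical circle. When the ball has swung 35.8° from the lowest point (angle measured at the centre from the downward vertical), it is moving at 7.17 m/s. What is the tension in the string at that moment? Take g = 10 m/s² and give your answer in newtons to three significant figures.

Take the radial direction toward the centre of the circle as positive. The component of the weight along the string toward the centre is −mg cos φ (φ measured from the bottom), so Newton's second law along the string gives T − mg cos φ = m v²/r.
cos 35.8° = 0.8111, so T = m(v²/r + g cos φ) = 0.770 × ((7.17)²/2.08 + 10.0 × 0.8111) = 0.770 × (24.72 + (8.111)) = 0.770 × 32.83 = 25.28 N.

25.3 N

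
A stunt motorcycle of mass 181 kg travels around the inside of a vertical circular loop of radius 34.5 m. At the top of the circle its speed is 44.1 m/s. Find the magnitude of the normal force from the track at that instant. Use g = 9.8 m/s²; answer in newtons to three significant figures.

At the top, both N and the weight mg point inward (toward the centre), so N + mg = mv²/r.
N = m(v²/r − g) = 181 × ((44.1)²/34.5 − 9.8) = 181 × (56.37 − 9.8) = 181 × 46.57 = 8429 N.

8430 N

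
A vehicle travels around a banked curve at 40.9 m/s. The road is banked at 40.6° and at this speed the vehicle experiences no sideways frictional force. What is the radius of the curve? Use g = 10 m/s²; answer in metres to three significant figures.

195 m

Frictionless banking: tanθ = v²/(rg), so r = v²/(g tanθ).
r = (40.9)²/(10.0 × tan 40.6°) = 1673/(10.0 × 0.8571) = 1673/8.571 = 195.2 m.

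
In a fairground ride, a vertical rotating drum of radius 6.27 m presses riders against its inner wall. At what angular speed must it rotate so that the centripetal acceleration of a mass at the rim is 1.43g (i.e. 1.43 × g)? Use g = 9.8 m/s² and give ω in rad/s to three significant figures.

1.50 rad/s

Centripetal acceleration a_c = ω²r. Setting ω²r = 1.43g:
ω = √(1.43g / r) = √(1.43 × 9.8 / 6.27) = √2.235 = 1.495 rad/s.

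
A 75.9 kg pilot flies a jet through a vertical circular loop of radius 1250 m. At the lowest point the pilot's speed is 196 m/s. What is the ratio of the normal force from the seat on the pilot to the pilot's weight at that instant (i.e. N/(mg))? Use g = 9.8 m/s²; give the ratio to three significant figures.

4.14

At the bottom, N − mg = mv²/r, so N = m(v²/r + g) and N/(mg) = v²/(rg) + 1 = (196)²/(1250 × 9.8) + 1 = 3.136 + 1 = 4.136.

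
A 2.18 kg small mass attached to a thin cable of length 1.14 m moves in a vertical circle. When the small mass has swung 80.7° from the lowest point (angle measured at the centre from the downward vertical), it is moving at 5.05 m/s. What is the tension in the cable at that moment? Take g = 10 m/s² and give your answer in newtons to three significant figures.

Take the radial direction toward the centre of the circle as positive. The component of the weight along the string toward the centre is −mg cos φ (φ measured from the bottom), so Newton's second law along the string gives T − mg cos φ = m v²/r.
cos 80.7° = 0.1616, so T = m(v²/r + g cos φ) = 2.18 × ((5.05)²/1.14 + 10.0 × 0.1616) = 2.18 × (22.37 + (1.616)) = 2.18 × 23.99 = 52.29 N.

52.3 N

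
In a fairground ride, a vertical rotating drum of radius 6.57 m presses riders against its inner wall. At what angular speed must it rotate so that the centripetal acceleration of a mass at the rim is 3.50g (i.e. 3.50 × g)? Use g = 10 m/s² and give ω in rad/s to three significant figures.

2.31 rad/s

Centripetal acceleration a_c = ω²r. Setting ω²r = 3.50g:
ω = √(3.50g / r) = √(3.50 × 10.0 / 6.57) = √5.327 = 2.308 rad/s.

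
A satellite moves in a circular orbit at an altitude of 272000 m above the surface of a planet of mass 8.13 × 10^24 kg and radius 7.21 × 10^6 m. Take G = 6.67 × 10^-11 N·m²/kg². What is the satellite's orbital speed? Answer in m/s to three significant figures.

Orbital radius r = R + h = 7.21 × 10^6 + 272000 = 7.482 × 10^6 m.
Gravity supplies the centripetal force: G M m / r² = m v² / r, so v = √(GM/r).
v = √(6.67 × 10^-11 × 8.13 × 10^24 / 7.482 × 10^6) = √(7.248 × 10^7) = 8513 m/s.

8510 m/s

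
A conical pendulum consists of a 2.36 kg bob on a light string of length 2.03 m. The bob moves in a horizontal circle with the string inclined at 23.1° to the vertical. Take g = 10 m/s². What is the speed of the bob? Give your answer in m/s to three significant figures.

The radius of the circle is r = L sinθ = 2.03 × sin 23.1° = 0.7964 m.
Horizontally T sinθ = mv²/r and vertically T cosθ = mg, so tanθ = v²/(rg).
v = √(r g tanθ) = √(0.7964 × 10.0 × 0.4265) = √3.397 = 1.843 m/s.

1.84 m/s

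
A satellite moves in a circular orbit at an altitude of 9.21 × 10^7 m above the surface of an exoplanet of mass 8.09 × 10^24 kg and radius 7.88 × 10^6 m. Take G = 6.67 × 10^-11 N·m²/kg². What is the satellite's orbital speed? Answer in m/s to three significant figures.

Orbital radius r = R + h = 7.88 × 10^6 + 9.21 × 10^7 = 9.998 × 10^7 m.
Gravity supplies the centripetal force: G M m / r² = m v² / r, so v = √(GM/r).
v = √(6.67 × 10^-11 × 8.09 × 10^24 / 9.998 × 10^7) = √(5.397 × 10^6) = 2323 m/s.

2320 m/s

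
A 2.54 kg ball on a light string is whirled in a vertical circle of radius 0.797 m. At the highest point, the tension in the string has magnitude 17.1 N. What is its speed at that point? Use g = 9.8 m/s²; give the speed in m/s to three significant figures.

At the top, T + mg = mv²/r, so v = √(r(T/m + g)) = √(0.797 × (17.1/2.54 + 9.8)) = √(0.797 × 16.53) = √13.18 = 3.630 m/s.

3.63 m/s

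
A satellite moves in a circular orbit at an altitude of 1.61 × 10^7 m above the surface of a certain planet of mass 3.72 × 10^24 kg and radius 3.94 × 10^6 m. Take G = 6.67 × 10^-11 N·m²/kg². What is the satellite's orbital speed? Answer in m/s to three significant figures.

Orbital radius r = R + h = 3.94 × 10^6 + 1.61 × 10^7 = 2.004 × 10^7 m.
Gravity supplies the centripetal force: G M m / r² = m v² / r, so v = √(GM/r).
v = √(6.67 × 10^-11 × 3.72 × 10^24 / 2.004 × 10^7) = √(1.238 × 10^7) = 3519 m/s.

3520 m/s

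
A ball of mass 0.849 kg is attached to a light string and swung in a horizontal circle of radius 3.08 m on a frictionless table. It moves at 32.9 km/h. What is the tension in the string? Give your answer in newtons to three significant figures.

23.0 N

v = 32.9 km/h = 32.9/3.6 = 9.139 m/s.
The tension is the only horizontal force, so it supplies the full centripetal force: T = m v²/r = 0.849 × (9.139)²/3.08 = 0.849 × 83.52/3.08 = 23.02 N.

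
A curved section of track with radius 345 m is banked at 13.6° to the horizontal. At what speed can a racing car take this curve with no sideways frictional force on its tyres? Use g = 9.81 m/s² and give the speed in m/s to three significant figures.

28.6 m/s

On a frictionless banked curve, N sinθ = mv²/r and N cosθ = mg, so tanθ = v²/(rg).
v = √(r g tanθ) = √(345 × 9.81 × tan 13.6°) = √(345 × 9.81 × 0.2419) = √818.8 = 28.61 m/s.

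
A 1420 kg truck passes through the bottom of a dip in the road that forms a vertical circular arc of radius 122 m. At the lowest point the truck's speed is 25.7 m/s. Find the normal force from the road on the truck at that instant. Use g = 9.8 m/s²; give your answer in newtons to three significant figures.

At the lowest point, N points up (toward the centre) and the weight mg points down (away from the centre), so the net inward force is N − mg = mv²/r.
N = m(v²/r + g) = 1420 × ((25.7)²/122 + 9.8) = 1420 × (5.414 + 9.8) = 1420 × 15.21 = 21600 N.

21600 N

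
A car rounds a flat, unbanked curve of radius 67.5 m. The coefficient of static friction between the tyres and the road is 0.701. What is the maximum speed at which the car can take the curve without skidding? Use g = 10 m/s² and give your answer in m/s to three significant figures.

21.8 m/s

The only inward force on a level bend is static friction, so at the limit f_s = μ_s N = μ_s m g = m v²/r.
Mass cancels: v_max = √(μ_s g r) = √(0.701 × 10.0 × 67.5) = √473.2 = 21.75 m/s.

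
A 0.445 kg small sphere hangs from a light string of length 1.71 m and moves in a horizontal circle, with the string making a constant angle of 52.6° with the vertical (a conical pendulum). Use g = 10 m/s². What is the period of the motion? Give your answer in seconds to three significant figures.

2.02 s

r = L sinθ = 1.358 m. From T sinθ = mω²r and T cosθ = mg: tanθ = ω²r/g, so ω² = g tanθ / r = g/(L cosθ).
ω = √(g/(L cosθ)) = √(10.0/(1.71 × 0.6074)) = √9.628 = 3.103 rad/s.
Period = 2π/ω = 2.025 s.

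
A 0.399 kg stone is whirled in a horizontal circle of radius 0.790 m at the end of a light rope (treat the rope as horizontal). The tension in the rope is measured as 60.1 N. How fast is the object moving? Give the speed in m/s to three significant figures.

10.9 m/s

T = m v²/r ⇒ v = √(T r / m) = √(60.1 × 0.790 / 0.399) = √119.0 = 10.91 m/s.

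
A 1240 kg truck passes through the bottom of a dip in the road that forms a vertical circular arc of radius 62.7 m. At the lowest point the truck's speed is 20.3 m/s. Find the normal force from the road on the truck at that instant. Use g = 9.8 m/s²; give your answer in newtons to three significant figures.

At the lowest point, N points up (toward the centre) and the weight mg points down (away from the centre), so the net inward force is N − mg = mv²/r.
N = m(v²/r + g) = 1240 × ((20.3)²/62.7 + 9.8) = 1240 × (6.572 + 9.8) = 1240 × 16.37 = 20300 N.

20300 N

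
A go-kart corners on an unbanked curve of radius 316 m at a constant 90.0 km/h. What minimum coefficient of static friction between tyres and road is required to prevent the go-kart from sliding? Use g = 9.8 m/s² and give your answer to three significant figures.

0.202

v = 90.0/3.6 = 25.00 m/s.
Friction provides the centripetal force: μ_s m g = m v²/r, so μ_s = v²/(g r) = (25.00)²/(9.8 × 316) = 625.0/3097 = 0.2018.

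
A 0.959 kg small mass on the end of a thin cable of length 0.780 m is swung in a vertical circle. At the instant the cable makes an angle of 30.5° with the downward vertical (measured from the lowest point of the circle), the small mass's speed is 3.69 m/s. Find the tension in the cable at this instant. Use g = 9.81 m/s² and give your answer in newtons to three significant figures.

24.8 N

Take the radial direction toward the centre of the circle as positive. The component of the weight along the string toward the centre is −mg cos φ (φ measured from the bottom), so Newton's second law along the string gives T − mg cos φ = m v²/r.
cos 30.5° = 0.8616, so T = m(v²/r + g cos φ) = 0.959 × ((3.69)²/0.780 + 9.81 × 0.8616) = 0.959 × (17.46 + (8.453)) = 0.959 × 25.91 = 24.85 N.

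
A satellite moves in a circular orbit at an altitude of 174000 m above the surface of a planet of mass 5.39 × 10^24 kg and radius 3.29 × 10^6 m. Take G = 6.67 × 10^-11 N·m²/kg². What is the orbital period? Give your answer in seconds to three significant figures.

2140 s

r = R + h = 3.29 × 10^6 + 174000 = 3.464 × 10^6 m. Gravity provides the centripetal force: G M m / r² = m v² / r ⇒ v = √(GM/r) = 10190 m/s.
T = 2πr/v = 2π × 3.464 × 10^6 / 10190 = 2136 s.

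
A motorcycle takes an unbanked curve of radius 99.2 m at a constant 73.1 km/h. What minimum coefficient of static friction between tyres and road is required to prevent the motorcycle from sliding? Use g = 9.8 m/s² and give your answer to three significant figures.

0.424

v = 73.1/3.6 = 20.31 m/s.
Friction provides the centripetal force: μ_s m g = m v²/r, so μ_s = v²/(g r) = (20.31)²/(9.8 × 99.2) = 412.3/972.2 = 0.4241.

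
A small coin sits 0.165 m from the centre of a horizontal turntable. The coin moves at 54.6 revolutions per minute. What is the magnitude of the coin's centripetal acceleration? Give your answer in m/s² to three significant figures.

ω = 54.6 rev/min × 2π/60 = 5.718 rad/s, so v = ωr = 5.718 × 0.165 = 0.9434 m/s.
a_c = v²/r = (0.9434)²/0.165 = 0.8900/0.165 = 5.394 m/s².

5.39 m/s²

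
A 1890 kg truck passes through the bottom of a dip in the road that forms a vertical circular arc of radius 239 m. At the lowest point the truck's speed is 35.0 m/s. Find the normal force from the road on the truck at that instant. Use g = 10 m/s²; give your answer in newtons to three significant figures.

At the lowest point, N points up (toward the centre) and the weight mg points down (away from the centre), so the net inward force is N − mg = mv²/r.
N = m(v²/r + g) = 1890 × ((35.0)²/239 + 10.0) = 1890 × (5.126 + 10.0) = 1890 × 15.13 = 28590 N.

28600 N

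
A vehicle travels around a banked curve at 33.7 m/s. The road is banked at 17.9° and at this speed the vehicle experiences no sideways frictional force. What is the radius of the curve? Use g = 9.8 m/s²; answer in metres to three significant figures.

359 m

Frictionless banking: tanθ = v²/(rg), so r = v²/(g tanθ).
r = (33.7)²/(9.8 × tan 17.9°) = 1136/(9.8 × 0.3230) = 1136/3.165 = 358.8 m.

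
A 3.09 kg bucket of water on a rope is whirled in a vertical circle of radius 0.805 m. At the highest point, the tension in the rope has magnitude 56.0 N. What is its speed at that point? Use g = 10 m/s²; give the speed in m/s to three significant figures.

At the top, T + mg = mv²/r, so v = √(r(T/m + g)) = √(0.805 × (56.0/3.09 + 10.0)) = √(0.805 × 28.12) = √22.64 = 4.758 m/s.

4.76 m/s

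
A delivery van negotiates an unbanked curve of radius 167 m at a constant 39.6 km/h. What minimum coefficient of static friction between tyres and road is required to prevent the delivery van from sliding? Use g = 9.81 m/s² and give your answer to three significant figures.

0.0739

v = 39.6/3.6 = 11.00 m/s.
Friction provides the centripetal force: μ_s m g = m v²/r, so μ_s = v²/(g r) = (11.00)²/(9.81 × 167) = 121.0/1638 = 0.07386.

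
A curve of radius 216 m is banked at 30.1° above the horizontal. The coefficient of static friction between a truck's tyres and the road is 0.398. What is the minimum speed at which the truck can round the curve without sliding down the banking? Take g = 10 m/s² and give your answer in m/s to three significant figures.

17.9 m/s

At the minimum speed, friction acts up the slope at its limiting value f = μN. Radially (horizontal, toward centre): N sinθ − μN cosθ = mv²/r. Vertically: N cosθ + μN sinθ = mg.
Dividing: v² = r g (sinθ − μcosθ)/(cosθ + μsinθ).
sinθ − μcosθ = 0.5015 − 0.398×0.8652 = 0.1572; cosθ + μsinθ = 0.8652 + 0.398×0.5015 = 1.065.
v² = 216 × 10.0 × 0.1572/1.065 = 318.9 m²/s², so v = 17.86 m/s.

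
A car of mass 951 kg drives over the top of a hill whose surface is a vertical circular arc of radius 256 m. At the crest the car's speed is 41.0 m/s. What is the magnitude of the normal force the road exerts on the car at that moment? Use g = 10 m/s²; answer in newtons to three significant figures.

At the crest the centripetal acceleration points downward (toward the centre of the arc), so mg − N = mv²/r.
N = m(g − v²/r) = 951 × (10.0 − (41.0)²/256) = 951 × (10.0 − 6.566) = 951 × 3.434 = 3265 N.

3270 N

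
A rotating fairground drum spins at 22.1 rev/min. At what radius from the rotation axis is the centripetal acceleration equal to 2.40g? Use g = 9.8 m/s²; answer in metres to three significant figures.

4.39 m

ω = 22.1 rev/min × 2π/60 = 2.314 rad/s.
a_c = ω²r = 2.40g ⇒ r = 2.40 × 9.8 / (2.314)² = 23.52/5.356 = 4.391 m.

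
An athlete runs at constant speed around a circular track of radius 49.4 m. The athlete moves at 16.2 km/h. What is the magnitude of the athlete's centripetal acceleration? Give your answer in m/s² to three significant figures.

0.410 m/s²

v = 16.2 km/h = 16.2/3.6 = 4.500 m/s.
a_c = v²/r = (4.500)²/49.4 = 20.25/49.4 = 0.4099 m/s².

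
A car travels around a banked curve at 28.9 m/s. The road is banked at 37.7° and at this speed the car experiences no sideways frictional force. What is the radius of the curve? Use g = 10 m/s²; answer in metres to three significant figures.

108 m

Frictionless banking: tanθ = v²/(rg), so r = v²/(g tanθ).
r = (28.9)²/(10.0 × tan 37.7°) = 835.2/(10.0 × 0.7729) = 835.2/7.729 = 108.1 m.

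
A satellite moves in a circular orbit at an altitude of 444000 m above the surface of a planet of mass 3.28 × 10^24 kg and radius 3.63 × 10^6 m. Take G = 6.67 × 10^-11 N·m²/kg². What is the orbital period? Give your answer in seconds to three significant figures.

3490 s

r = R + h = 3.63 × 10^6 + 444000 = 4.074 × 10^6 m. Gravity provides the centripetal force: G M m / r² = m v² / r ⇒ v = √(GM/r) = 7328 m/s.
T = 2πr/v = 2π × 4.074 × 10^6 / 7328 = 3493 s.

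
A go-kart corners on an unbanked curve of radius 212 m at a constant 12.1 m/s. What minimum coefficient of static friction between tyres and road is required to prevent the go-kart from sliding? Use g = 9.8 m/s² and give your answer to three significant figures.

0.0705

Friction provides the centripetal force: μ_s m g = m v²/r, so μ_s = v²/(g r) = (12.10)²/(9.8 × 212) = 146.4/2078 = 0.07047.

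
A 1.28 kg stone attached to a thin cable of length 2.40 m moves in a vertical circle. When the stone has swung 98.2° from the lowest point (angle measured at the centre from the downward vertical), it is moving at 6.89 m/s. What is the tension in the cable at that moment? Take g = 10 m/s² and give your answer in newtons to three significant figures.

23.5 N

Take the radial direction toward the centre of the circle as positive. The component of the weight along the string toward the centre is −mg cos φ (φ measured from the bottom), so Newton's second law along the string gives T − mg cos φ = m v²/r.
cos 98.2° = -0.1426, so T = m(v²/r + g cos φ) = 1.28 × ((6.89)²/2.40 + 10.0 × -0.1426) = 1.28 × (19.78 + (-1.426)) = 1.28 × 18.35 = 23.49 N.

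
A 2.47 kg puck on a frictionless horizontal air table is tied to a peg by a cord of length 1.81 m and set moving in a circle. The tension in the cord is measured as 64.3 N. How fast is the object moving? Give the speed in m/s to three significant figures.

6.86 m/s

T = m v²/r ⇒ v = √(T r / m) = √(64.3 × 1.81 / 2.47) = √47.12 = 6.864 m/s.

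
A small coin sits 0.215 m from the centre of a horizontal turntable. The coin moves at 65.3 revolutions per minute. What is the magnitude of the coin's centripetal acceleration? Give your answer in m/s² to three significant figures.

ω = 65.3 rev/min × 2π/60 = 6.838 rad/s, so v = ωr = 6.838 × 0.215 = 1.470 m/s.
a_c = v²/r = (1.470)²/0.215 = 2.162/0.215 = 10.05 m/s².

10.1 m/s²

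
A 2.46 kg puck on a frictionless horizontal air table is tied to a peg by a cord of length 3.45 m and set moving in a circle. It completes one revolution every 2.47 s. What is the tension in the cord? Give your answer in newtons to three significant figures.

v = 2πr/T = 2π × 3.45/2.47 = 8.776 m/s.
The tension is the only horizontal force, so it supplies the full centripetal force: T = m v²/r = 2.46 × (8.776)²/3.45 = 2.46 × 77.02/3.45 = 54.92 N.

54.9 N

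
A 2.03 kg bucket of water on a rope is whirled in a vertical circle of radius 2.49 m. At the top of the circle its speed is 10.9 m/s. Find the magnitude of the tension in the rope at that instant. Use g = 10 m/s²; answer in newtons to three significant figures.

At the top, both T and the weight mg point inward (toward the centre), so T + mg = mv²/r.
T = m(v²/r − g) = 2.03 × ((10.9)²/2.49 − 10.0) = 2.03 × (47.71 − 10.0) = 2.03 × 37.71 = 76.56 N.

76.6 N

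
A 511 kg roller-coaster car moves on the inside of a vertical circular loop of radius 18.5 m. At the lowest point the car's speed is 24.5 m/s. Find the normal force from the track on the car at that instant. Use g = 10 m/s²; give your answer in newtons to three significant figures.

At the lowest point, N points up (toward the centre) and the weight mg points down (away from the centre), so the net inward force is N − mg = mv²/r.
N = m(v²/r + g) = 511 × ((24.5)²/18.5 + 10.0) = 511 × (32.45 + 10.0) = 511 × 42.45 = 21690 N.

21700 N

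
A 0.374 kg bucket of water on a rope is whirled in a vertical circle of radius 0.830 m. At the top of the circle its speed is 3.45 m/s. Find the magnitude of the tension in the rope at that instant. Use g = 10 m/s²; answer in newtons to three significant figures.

At the top, both T and the weight mg point inward (toward the centre), so T + mg = mv²/r.
T = m(v²/r − g) = 0.374 × ((3.45)²/0.830 − 10.0) = 0.374 × (14.34 − 10.0) = 0.374 × 4.340 = 1.623 N.

1.62 N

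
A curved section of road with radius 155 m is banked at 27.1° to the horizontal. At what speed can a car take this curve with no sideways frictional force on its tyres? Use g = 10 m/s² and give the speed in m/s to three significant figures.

On a frictionless banked curve, N sinθ = mv²/r and N cosθ = mg, so tanθ = v²/(rg).
v = √(r g tanθ) = √(155 × 10.0 × tan 27.1°) = √(155 × 10.0 × 0.5117) = √793.2 = 28.16 m/s.

28.2 m/s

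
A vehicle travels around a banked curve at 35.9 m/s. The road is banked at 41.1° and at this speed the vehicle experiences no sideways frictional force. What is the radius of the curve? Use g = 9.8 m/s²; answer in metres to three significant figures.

151 m

Frictionless banking: tanθ = v²/(rg), so r = v²/(g tanθ).
r = (35.9)²/(9.8 × tan 41.1°) = 1289/(9.8 × 0.8724) = 1289/8.549 = 150.8 m.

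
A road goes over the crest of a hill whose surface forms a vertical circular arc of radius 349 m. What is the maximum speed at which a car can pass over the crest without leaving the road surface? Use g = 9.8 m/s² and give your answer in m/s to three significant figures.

At the crest the centre of the circle is below the car, so the net downward (centripetal) force is mg − N = mv²/r.
The car leaves the road when N → 0, giving v_max = √(g r) = √(9.8 × 349) = 58.48 m/s.

58.5 m/s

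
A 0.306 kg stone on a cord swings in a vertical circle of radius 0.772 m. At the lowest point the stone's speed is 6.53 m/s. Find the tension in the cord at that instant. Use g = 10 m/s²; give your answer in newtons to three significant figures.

20.0 N

At the lowest point, T points up (toward the centre) and the weight mg points down (away from the centre), so the net inward force is T − mg = mv²/r.
T = m(v²/r + g) = 0.306 × ((6.53)²/0.772 + 10.0) = 0.306 × (55.23 + 10.0) = 0.306 × 65.23 = 19.96 N.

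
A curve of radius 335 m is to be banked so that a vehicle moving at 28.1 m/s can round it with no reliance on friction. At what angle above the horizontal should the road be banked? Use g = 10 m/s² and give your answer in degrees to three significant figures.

For a frictionless banked turn: horizontally N sinθ = mv²/r and vertically N cosθ = mg.
Dividing: tanθ = v²/(r g) = (28.1)²/(335 × 10.0) = 789.6/3350 = 0.2357.
θ = arctan(0.2357) = 13.26°.

13.3°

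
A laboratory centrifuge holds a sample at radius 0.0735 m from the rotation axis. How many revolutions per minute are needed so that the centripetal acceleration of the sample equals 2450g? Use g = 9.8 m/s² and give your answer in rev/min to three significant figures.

5460 rev/min

Require ω²r = 2450g, so ω = √(2450 × 9.8/0.0735) = 571.5 rad/s.
In rev/min: ω × 60/(2π) = 571.5 × 60/(2π) = 5458 rev/min.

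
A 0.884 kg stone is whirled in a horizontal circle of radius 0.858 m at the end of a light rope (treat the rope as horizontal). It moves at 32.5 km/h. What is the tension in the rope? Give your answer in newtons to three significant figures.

84.0 N

v = 32.5 km/h = 32.5/3.6 = 9.028 m/s.
The tension is the only horizontal force, so it supplies the full centripetal force: T = m v²/r = 0.884 × (9.028)²/0.858 = 0.884 × 81.50/0.858 = 83.97 N.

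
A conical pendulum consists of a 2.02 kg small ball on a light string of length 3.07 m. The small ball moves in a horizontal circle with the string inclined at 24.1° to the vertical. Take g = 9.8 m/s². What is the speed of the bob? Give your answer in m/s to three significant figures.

The radius of the circle is r = L sinθ = 3.07 × sin 24.1° = 1.254 m.
Horizontally T sinθ = mv²/r and vertically T cosθ = mg, so tanθ = v²/(rg).
v = √(r g tanθ) = √(1.254 × 9.8 × 0.4473) = √5.495 = 2.344 m/s.

2.34 m/s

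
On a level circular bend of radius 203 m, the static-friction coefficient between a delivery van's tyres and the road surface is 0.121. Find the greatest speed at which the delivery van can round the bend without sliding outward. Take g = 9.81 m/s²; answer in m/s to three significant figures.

On a flat curve, static friction is the only horizontal force, so it must supply the full centripetal force: μ_s m g = m v²/r.
Mass cancels: v_max = √(μ_s g r) = √(0.121 × 9.81 × 203) = √241.0 = 15.52 m/s.

15.5 m/s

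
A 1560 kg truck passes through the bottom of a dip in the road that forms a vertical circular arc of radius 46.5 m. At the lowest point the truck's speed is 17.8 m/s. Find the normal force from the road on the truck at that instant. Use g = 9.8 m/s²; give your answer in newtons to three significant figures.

At the lowest point, N points up (toward the centre) and the weight mg points down (away from the centre), so the net inward force is N − mg = mv²/r.
N = m(v²/r + g) = 1560 × ((17.8)²/46.5 + 9.8) = 1560 × (6.814 + 9.8) = 1560 × 16.61 = 25920 N.

25900 N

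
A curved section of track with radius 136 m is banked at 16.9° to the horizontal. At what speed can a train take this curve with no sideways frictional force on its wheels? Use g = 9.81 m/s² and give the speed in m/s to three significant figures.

20.1 m/s

On a frictionless banked curve, N sinθ = mv²/r and N cosθ = mg, so tanθ = v²/(rg).
v = √(r g tanθ) = √(136 × 9.81 × tan 16.9°) = √(136 × 9.81 × 0.3038) = √405.3 = 20.13 m/s.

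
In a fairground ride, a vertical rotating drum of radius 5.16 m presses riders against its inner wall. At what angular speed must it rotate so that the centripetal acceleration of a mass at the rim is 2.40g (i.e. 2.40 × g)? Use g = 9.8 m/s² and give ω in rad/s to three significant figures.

2.13 rad/s

Centripetal acceleration a_c = ω²r. Setting ω²r = 2.40g:
ω = √(2.40g / r) = √(2.40 × 9.8 / 5.16) = √4.558 = 2.135 rad/s.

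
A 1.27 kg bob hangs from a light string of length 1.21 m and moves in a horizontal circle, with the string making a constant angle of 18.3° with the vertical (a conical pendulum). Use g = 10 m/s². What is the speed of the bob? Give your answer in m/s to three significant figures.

The radius of the circle is r = L sinθ = 1.21 × sin 18.3° = 0.3799 m.
Horizontally T sinθ = mv²/r and vertically T cosθ = mg, so tanθ = v²/(rg).
v = √(r g tanθ) = √(0.3799 × 10.0 × 0.3307) = √1.257 = 1.121 m/s.

1.12 m/s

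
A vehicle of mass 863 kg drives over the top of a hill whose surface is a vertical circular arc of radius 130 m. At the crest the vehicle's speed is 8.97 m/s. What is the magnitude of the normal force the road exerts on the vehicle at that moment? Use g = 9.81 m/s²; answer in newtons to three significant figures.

At the crest the centripetal acceleration points downward (toward the centre of the arc), so mg − N = mv²/r.
N = m(g − v²/r) = 863 × (9.81 − (8.97)²/130) = 863 × (9.81 − 0.6189) = 863 × 9.191 = 7932 N.

7930 N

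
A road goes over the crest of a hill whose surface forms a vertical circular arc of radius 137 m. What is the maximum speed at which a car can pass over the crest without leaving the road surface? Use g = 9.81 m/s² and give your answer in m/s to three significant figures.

36.7 m/s

At the crest the centre of the circle is below the car, so the net downward (centripetal) force is mg − N = mv²/r.
The car leaves the road when N → 0, giving v_max = √(g r) = √(9.81 × 137) = 36.66 m/s.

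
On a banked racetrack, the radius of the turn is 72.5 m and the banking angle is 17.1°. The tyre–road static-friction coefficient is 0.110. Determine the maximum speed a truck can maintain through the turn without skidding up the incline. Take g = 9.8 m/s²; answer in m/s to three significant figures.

At the maximum speed, friction acts down the slope at its limiting value f = μN. Radially (horizontal, toward centre): N sinθ + μN cosθ = mv²/r. Vertically: N cosθ − μN sinθ = mg.
Dividing: v² = r g (sinθ + μcosθ)/(cosθ − μsinθ).
sinθ + μcosθ = 0.2940 + 0.110×0.9558 = 0.3992; cosθ − μsinθ = 0.9558 − 0.110×0.2940 = 0.9234.
v² = 72.5 × 9.8 × 0.3992/0.9234 = 307.1 m²/s², so v = 17.53 m/s.

17.5 m/s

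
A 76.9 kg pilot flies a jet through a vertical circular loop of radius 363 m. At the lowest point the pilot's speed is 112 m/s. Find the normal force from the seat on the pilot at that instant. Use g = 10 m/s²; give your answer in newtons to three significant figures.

At the lowest point, N points up (toward the centre) and the weight mg points down (away from the centre), so the net inward force is N − mg = mv²/r.
N = m(v²/r + g) = 76.9 × ((112)²/363 + 10.0) = 76.9 × (34.56 + 10.0) = 76.9 × 44.56 = 3426 N.

3430 N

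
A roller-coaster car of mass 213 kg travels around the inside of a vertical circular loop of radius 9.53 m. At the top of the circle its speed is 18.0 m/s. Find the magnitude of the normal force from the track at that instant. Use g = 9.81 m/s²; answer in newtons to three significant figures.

At the top, both N and the weight mg point inward (toward the centre), so N + mg = mv²/r.
N = m(v²/r − g) = 213 × ((18.0)²/9.53 − 9.81) = 213 × (34.00 − 9.81) = 213 × 24.19 = 5152 N.

5150 N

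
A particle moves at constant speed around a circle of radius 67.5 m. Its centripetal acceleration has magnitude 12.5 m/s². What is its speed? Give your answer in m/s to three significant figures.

29.0 m/s

a_c = v²/r ⇒ v = √(a_c · r) = √(12.5 × 67.5) = √843.8 = 29.05 m/s.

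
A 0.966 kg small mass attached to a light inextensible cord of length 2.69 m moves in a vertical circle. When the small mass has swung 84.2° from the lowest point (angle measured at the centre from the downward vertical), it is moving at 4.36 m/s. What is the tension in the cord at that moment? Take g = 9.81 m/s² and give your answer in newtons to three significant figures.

7.78 N

Take the radial direction toward the centre of the circle as positive. The component of the weight along the string toward the centre is −mg cos φ (φ measured from the bottom), so Newton's second law along the string gives T − mg cos φ = m v²/r.
cos 84.2° = 0.1011, so T = m(v²/r + g cos φ) = 0.966 × ((4.36)²/2.69 + 9.81 × 0.1011) = 0.966 × (7.067 + (0.9914)) = 0.966 × 8.058 = 7.784 N.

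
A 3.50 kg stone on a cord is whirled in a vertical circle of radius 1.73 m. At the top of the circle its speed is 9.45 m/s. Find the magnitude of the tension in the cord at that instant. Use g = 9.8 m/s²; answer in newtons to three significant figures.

At the top, both T and the weight mg point inward (toward the centre), so T + mg = mv²/r.
T = m(v²/r − g) = 3.50 × ((9.45)²/1.73 − 9.8) = 3.50 × (51.62 − 9.8) = 3.50 × 41.82 = 146.4 N.

146 N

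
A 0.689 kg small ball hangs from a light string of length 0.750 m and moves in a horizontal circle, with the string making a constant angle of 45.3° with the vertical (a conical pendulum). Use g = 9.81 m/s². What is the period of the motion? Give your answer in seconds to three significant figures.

r = L sinθ = 0.5331 m. From T sinθ = mω²r and T cosθ = mg: tanθ = ω²r/g, so ω² = g tanθ / r = g/(L cosθ).
ω = √(g/(L cosθ)) = √(9.81/(0.750 × 0.7034)) = √18.60 = 4.312 rad/s.
Period = 2π/ω = 1.457 s.

1.46 s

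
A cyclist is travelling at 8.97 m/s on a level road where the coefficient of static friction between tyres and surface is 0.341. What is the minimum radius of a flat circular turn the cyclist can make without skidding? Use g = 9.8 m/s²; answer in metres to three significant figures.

24.1 m

At the limit, μ_s m g = m v²/r, so r_min = v²/(μ_s g) = (8.97)²/(0.341 × 9.8) = 80.46/3.342 = 24.08 m.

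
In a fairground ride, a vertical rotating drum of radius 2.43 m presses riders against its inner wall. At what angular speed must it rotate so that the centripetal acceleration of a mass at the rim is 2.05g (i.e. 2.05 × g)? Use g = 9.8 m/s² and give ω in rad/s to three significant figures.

Centripetal acceleration a_c = ω²r. Setting ω²r = 2.05g:
ω = √(2.05g / r) = √(2.05 × 9.8 / 2.43) = √8.267 = 2.875 rad/s.

2.88 rad/s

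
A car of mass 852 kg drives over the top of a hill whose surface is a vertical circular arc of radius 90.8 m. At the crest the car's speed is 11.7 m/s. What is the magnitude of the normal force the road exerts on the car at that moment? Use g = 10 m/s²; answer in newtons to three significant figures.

At the crest the centripetal acceleration points downward (toward the centre of the arc), so mg − N = mv²/r.
N = m(g − v²/r) = 852 × (10.0 − (11.7)²/90.8) = 852 × (10.0 − 1.508) = 852 × 8.492 = 7236 N.

7240 N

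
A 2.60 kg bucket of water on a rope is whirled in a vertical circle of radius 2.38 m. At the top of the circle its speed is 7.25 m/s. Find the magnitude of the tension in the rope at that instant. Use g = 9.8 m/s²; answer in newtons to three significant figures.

31.9 N

At the top, both T and the weight mg point inward (toward the centre), so T + mg = mv²/r.
T = m(v²/r − g) = 2.60 × ((7.25)²/2.38 − 9.8) = 2.60 × (22.09 − 9.8) = 2.60 × 12.29 = 31.94 N.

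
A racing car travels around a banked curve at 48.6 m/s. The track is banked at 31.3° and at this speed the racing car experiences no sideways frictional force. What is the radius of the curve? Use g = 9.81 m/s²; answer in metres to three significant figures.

Frictionless banking: tanθ = v²/(rg), so r = v²/(g tanθ).
r = (48.6)²/(9.81 × tan 31.3°) = 2362/(9.81 × 0.6080) = 2362/5.965 = 396.0 m.

396 m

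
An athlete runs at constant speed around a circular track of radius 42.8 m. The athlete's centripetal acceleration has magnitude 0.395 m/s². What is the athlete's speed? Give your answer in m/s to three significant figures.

4.11 m/s

a_c = v²/r ⇒ v = √(a_c · r) = √(0.395 × 42.8) = √16.91 = 4.112 m/s.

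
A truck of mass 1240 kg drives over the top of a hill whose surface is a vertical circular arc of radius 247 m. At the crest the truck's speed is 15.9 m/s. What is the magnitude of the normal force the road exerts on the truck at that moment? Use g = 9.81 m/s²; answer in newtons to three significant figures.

10900 N

At the crest the centripetal acceleration points downward (toward the centre of the arc), so mg − N = mv²/r.
N = m(g − v²/r) = 1240 × (9.81 − (15.9)²/247) = 1240 × (9.81 − 1.024) = 1240 × 8.786 = 10900 N.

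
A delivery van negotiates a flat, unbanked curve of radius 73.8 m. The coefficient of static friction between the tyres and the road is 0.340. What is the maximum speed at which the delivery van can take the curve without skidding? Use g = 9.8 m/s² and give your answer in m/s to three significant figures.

15.7 m/s

The only inward force on a level bend is static friction, so at the limit f_s = μ_s N = μ_s m g = m v²/r.
Mass cancels: v_max = √(μ_s g r) = √(0.340 × 9.8 × 73.8) = √245.9 = 15.68 m/s.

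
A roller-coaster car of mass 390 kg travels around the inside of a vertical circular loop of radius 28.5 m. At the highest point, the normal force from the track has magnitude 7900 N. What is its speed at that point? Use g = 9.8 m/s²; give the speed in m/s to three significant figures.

29.3 m/s

At the top, N + mg = mv²/r, so v = √(r(N/m + g)) = √(28.5 × (7900/390 + 9.8)) = √(28.5 × 30.06) = √856.6 = 29.27 m/s.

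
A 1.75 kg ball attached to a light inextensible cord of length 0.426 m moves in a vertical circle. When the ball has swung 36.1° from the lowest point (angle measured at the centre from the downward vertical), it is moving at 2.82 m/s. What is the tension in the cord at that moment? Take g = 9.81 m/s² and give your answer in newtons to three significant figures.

Take the radial direction toward the centre of the circle as positive. The component of the weight along the string toward the centre is −mg cos φ (φ measured from the bottom), so Newton's second law along the string gives T − mg cos φ = m v²/r.
cos 36.1° = 0.8080, so T = m(v²/r + g cos φ) = 1.75 × ((2.82)²/0.426 + 9.81 × 0.8080) = 1.75 × (18.67 + (7.926)) = 1.75 × 26.59 = 46.54 N.

46.5 N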